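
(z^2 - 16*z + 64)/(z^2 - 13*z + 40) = (z - 8)/(z - 5)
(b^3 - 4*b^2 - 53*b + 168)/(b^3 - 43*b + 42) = (b^2 - 11*b + 24)/(b^2 - 7*b + 6)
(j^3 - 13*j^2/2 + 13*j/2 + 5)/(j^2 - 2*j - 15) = (j^2 - 3*j/2 - 1)/(j + 3)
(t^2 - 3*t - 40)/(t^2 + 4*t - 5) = (t - 8)/(t - 1)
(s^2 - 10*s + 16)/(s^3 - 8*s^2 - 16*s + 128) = (s - 2)/(s^2 - 16)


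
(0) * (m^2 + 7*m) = 0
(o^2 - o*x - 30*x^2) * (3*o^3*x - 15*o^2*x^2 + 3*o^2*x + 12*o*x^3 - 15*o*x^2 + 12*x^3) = 3*o^5*x - 18*o^4*x^2 + 3*o^4*x - 63*o^3*x^3 - 18*o^3*x^2 + 438*o^2*x^4 - 63*o^2*x^3 - 360*o*x^5 + 438*o*x^4 - 360*x^5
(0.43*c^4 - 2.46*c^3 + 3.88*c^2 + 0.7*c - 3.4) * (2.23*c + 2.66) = 0.9589*c^5 - 4.342*c^4 + 2.1088*c^3 + 11.8818*c^2 - 5.72*c - 9.044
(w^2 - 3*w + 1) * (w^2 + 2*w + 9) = w^4 - w^3 + 4*w^2 - 25*w + 9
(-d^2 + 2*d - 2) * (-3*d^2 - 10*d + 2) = 3*d^4 + 4*d^3 - 16*d^2 + 24*d - 4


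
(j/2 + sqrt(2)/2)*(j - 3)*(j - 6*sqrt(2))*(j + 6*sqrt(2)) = j^4/2 - 3*j^3/2 + sqrt(2)*j^3/2 - 36*j^2 - 3*sqrt(2)*j^2/2 - 36*sqrt(2)*j + 108*j + 108*sqrt(2)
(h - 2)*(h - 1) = h^2 - 3*h + 2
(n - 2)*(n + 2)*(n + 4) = n^3 + 4*n^2 - 4*n - 16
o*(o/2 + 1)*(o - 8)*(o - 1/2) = o^4/2 - 13*o^3/4 - 13*o^2/2 + 4*o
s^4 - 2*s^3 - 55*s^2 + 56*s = s*(s - 8)*(s - 1)*(s + 7)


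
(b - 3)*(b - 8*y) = b^2 - 8*b*y - 3*b + 24*y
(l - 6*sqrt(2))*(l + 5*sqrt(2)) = l^2 - sqrt(2)*l - 60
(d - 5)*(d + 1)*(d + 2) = d^3 - 2*d^2 - 13*d - 10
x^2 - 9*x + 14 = (x - 7)*(x - 2)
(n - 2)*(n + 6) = n^2 + 4*n - 12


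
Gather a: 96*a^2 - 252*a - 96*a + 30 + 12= 96*a^2 - 348*a + 42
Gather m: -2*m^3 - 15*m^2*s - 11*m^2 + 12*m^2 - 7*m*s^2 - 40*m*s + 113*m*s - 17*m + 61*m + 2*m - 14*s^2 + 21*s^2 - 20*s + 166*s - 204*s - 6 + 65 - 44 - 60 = -2*m^3 + m^2*(1 - 15*s) + m*(-7*s^2 + 73*s + 46) + 7*s^2 - 58*s - 45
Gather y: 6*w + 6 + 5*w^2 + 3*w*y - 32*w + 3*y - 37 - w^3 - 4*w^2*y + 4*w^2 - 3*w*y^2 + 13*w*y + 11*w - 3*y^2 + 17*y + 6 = -w^3 + 9*w^2 - 15*w + y^2*(-3*w - 3) + y*(-4*w^2 + 16*w + 20) - 25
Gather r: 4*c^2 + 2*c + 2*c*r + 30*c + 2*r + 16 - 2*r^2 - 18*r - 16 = 4*c^2 + 32*c - 2*r^2 + r*(2*c - 16)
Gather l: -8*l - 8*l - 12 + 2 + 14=4 - 16*l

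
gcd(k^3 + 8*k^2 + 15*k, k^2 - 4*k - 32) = 1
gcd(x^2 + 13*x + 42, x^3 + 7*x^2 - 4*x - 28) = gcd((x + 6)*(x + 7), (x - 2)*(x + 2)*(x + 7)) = x + 7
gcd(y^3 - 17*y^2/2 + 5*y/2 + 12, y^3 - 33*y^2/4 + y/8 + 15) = y^2 - 19*y/2 + 12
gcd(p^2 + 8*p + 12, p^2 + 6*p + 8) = p + 2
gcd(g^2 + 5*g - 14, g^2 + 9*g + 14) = g + 7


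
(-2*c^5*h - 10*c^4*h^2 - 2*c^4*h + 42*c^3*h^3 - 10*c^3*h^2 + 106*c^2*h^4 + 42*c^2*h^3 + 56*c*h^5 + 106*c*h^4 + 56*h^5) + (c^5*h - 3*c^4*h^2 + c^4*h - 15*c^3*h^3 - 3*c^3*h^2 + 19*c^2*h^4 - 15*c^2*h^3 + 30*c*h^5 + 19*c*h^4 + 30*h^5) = -c^5*h - 13*c^4*h^2 - c^4*h + 27*c^3*h^3 - 13*c^3*h^2 + 125*c^2*h^4 + 27*c^2*h^3 + 86*c*h^5 + 125*c*h^4 + 86*h^5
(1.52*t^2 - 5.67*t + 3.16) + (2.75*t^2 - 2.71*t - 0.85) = 4.27*t^2 - 8.38*t + 2.31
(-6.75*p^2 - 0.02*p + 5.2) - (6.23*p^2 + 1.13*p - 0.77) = -12.98*p^2 - 1.15*p + 5.97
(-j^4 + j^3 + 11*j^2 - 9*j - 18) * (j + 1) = -j^5 + 12*j^3 + 2*j^2 - 27*j - 18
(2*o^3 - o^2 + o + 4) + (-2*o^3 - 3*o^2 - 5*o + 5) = -4*o^2 - 4*o + 9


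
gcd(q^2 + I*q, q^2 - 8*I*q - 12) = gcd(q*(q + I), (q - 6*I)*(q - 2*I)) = 1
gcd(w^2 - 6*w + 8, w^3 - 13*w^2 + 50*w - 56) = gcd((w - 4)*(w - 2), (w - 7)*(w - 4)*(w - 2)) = w^2 - 6*w + 8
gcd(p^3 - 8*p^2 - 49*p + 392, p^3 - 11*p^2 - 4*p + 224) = p^2 - 15*p + 56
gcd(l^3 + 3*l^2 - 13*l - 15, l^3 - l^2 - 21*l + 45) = l^2 + 2*l - 15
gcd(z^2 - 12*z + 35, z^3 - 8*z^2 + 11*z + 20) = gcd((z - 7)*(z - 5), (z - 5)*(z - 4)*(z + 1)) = z - 5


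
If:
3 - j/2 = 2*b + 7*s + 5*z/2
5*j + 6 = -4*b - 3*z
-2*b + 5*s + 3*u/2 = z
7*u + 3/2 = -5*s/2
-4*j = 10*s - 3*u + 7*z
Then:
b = 643/1868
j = -798/467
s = 439/1401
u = -457/1401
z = 545/1401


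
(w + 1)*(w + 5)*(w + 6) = w^3 + 12*w^2 + 41*w + 30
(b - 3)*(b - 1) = b^2 - 4*b + 3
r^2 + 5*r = r*(r + 5)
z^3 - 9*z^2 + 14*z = z*(z - 7)*(z - 2)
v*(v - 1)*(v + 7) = v^3 + 6*v^2 - 7*v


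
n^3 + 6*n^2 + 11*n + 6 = (n + 1)*(n + 2)*(n + 3)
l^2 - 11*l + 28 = (l - 7)*(l - 4)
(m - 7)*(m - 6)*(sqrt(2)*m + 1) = sqrt(2)*m^3 - 13*sqrt(2)*m^2 + m^2 - 13*m + 42*sqrt(2)*m + 42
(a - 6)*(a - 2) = a^2 - 8*a + 12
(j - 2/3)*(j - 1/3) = j^2 - j + 2/9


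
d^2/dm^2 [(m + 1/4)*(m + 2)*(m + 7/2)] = 6*m + 23/2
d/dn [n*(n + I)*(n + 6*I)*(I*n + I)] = 4*I*n^3 + n^2*(-21 + 3*I) + n*(-14 - 12*I) - 6*I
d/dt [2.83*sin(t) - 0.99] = 2.83*cos(t)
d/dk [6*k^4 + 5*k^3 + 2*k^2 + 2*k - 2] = 24*k^3 + 15*k^2 + 4*k + 2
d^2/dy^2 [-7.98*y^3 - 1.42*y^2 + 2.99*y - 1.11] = -47.88*y - 2.84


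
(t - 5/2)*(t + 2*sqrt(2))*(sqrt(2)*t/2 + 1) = sqrt(2)*t^3/2 - 5*sqrt(2)*t^2/4 + 3*t^2 - 15*t/2 + 2*sqrt(2)*t - 5*sqrt(2)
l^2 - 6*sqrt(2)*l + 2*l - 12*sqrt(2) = (l + 2)*(l - 6*sqrt(2))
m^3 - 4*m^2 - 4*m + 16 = (m - 4)*(m - 2)*(m + 2)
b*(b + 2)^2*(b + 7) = b^4 + 11*b^3 + 32*b^2 + 28*b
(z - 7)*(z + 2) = z^2 - 5*z - 14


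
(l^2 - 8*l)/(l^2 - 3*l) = (l - 8)/(l - 3)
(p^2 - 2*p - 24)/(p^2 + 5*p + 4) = (p - 6)/(p + 1)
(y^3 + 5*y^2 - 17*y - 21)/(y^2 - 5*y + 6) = (y^2 + 8*y + 7)/(y - 2)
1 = 1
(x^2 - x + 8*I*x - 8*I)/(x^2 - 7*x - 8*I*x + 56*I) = (x^2 - x + 8*I*x - 8*I)/(x^2 - 7*x - 8*I*x + 56*I)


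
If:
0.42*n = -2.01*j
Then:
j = -0.208955223880597*n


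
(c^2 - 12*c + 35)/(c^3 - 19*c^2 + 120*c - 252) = (c - 5)/(c^2 - 12*c + 36)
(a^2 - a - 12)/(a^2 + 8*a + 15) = (a - 4)/(a + 5)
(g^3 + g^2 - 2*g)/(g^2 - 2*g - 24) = g*(-g^2 - g + 2)/(-g^2 + 2*g + 24)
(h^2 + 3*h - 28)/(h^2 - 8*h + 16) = (h + 7)/(h - 4)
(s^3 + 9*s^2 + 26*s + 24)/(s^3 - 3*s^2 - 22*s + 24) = (s^2 + 5*s + 6)/(s^2 - 7*s + 6)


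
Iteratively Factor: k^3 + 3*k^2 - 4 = (k - 1)*(k^2 + 4*k + 4) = (k - 1)*(k + 2)*(k + 2)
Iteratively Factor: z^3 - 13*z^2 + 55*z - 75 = (z - 5)*(z^2 - 8*z + 15) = (z - 5)*(z - 3)*(z - 5)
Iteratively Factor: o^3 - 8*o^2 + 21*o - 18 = (o - 3)*(o^2 - 5*o + 6) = (o - 3)^2*(o - 2)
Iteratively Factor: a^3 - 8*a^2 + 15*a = (a)*(a^2 - 8*a + 15) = a*(a - 5)*(a - 3)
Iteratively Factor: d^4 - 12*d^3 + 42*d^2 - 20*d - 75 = (d - 5)*(d^3 - 7*d^2 + 7*d + 15) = (d - 5)*(d + 1)*(d^2 - 8*d + 15) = (d - 5)*(d - 3)*(d + 1)*(d - 5)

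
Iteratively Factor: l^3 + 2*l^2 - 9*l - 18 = (l + 2)*(l^2 - 9) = (l - 3)*(l + 2)*(l + 3)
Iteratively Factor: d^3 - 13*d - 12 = (d + 1)*(d^2 - d - 12) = (d + 1)*(d + 3)*(d - 4)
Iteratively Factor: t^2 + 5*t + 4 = (t + 1)*(t + 4)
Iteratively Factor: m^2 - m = (m - 1)*(m)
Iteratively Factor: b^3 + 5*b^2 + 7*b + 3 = (b + 3)*(b^2 + 2*b + 1) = (b + 1)*(b + 3)*(b + 1)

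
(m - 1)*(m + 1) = m^2 - 1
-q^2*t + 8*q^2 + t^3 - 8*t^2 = (-q + t)*(q + t)*(t - 8)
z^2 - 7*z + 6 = (z - 6)*(z - 1)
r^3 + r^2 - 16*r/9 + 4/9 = (r - 2/3)*(r - 1/3)*(r + 2)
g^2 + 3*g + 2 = (g + 1)*(g + 2)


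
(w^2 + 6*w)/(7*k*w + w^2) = (w + 6)/(7*k + w)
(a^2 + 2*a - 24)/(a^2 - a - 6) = (-a^2 - 2*a + 24)/(-a^2 + a + 6)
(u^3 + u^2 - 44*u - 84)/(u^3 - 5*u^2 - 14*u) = (u + 6)/u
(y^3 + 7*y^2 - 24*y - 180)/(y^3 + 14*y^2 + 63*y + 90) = (y^2 + y - 30)/(y^2 + 8*y + 15)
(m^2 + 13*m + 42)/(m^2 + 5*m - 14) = (m + 6)/(m - 2)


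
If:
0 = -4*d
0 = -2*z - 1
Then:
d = 0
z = -1/2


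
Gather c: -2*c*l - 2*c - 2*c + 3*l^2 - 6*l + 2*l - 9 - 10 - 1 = c*(-2*l - 4) + 3*l^2 - 4*l - 20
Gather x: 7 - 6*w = 7 - 6*w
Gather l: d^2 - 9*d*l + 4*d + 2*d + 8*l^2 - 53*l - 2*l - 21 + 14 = d^2 + 6*d + 8*l^2 + l*(-9*d - 55) - 7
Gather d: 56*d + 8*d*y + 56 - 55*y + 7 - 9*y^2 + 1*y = d*(8*y + 56) - 9*y^2 - 54*y + 63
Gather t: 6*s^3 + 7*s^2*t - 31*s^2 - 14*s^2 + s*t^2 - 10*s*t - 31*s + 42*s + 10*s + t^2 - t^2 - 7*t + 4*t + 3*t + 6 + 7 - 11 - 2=6*s^3 - 45*s^2 + s*t^2 + 21*s + t*(7*s^2 - 10*s)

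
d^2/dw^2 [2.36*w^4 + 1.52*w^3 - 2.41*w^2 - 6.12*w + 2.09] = 28.32*w^2 + 9.12*w - 4.82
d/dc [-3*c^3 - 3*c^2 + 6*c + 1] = -9*c^2 - 6*c + 6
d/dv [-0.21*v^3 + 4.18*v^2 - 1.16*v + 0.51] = -0.63*v^2 + 8.36*v - 1.16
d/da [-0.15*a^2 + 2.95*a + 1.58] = 2.95 - 0.3*a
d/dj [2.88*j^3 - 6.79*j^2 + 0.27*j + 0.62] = 8.64*j^2 - 13.58*j + 0.27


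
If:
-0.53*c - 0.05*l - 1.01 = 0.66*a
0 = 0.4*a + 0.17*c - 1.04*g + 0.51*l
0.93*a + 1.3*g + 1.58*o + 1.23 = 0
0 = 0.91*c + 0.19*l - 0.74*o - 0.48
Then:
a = -0.756900161086102*o - 1.76970317415453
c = 1.04918985869922*o + 0.109072065923511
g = 0.319864578433624 - 0.673909884761481*o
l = 2.00391800005055 - 1.13033037587523*o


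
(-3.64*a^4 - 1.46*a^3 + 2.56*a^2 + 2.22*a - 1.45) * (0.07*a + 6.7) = -0.2548*a^5 - 24.4902*a^4 - 9.6028*a^3 + 17.3074*a^2 + 14.7725*a - 9.715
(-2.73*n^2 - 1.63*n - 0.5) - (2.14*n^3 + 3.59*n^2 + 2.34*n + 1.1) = -2.14*n^3 - 6.32*n^2 - 3.97*n - 1.6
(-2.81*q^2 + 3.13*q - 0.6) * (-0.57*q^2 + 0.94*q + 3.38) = 1.6017*q^4 - 4.4255*q^3 - 6.2136*q^2 + 10.0154*q - 2.028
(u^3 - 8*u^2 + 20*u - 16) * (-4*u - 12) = -4*u^4 + 20*u^3 + 16*u^2 - 176*u + 192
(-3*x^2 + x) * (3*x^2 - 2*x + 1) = -9*x^4 + 9*x^3 - 5*x^2 + x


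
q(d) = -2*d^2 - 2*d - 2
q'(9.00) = -38.00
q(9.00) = -182.00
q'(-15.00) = 58.00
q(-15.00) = -422.00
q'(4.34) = -19.36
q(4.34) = -48.35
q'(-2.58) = 8.32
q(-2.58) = -10.15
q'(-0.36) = -0.56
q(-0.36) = -1.54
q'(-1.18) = 2.72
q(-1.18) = -2.42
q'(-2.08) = 6.32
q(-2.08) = -6.49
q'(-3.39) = 11.56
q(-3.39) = -18.20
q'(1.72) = -8.88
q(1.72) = -11.36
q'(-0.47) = -0.12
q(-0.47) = -1.50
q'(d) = -4*d - 2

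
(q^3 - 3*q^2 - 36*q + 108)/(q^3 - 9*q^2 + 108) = (q^2 + 3*q - 18)/(q^2 - 3*q - 18)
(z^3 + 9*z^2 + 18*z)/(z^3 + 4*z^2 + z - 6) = z*(z + 6)/(z^2 + z - 2)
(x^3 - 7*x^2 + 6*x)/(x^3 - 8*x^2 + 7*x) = (x - 6)/(x - 7)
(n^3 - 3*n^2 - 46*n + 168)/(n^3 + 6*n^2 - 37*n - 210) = (n - 4)/(n + 5)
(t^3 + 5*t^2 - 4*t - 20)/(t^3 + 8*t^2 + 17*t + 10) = (t - 2)/(t + 1)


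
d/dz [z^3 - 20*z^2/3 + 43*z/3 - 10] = 3*z^2 - 40*z/3 + 43/3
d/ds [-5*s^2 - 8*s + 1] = -10*s - 8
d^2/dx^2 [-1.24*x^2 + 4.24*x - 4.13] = -2.48000000000000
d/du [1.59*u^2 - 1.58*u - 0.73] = 3.18*u - 1.58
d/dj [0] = 0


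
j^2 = j^2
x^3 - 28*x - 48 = (x - 6)*(x + 2)*(x + 4)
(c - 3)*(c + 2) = c^2 - c - 6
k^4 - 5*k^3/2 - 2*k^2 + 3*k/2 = k*(k - 3)*(k - 1/2)*(k + 1)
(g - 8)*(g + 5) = g^2 - 3*g - 40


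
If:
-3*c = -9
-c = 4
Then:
No Solution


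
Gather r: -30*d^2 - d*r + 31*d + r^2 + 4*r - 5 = -30*d^2 + 31*d + r^2 + r*(4 - d) - 5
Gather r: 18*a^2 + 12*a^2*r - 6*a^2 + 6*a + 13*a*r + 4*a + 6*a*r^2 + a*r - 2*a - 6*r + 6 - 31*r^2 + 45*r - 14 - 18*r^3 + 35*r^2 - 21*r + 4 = 12*a^2 + 8*a - 18*r^3 + r^2*(6*a + 4) + r*(12*a^2 + 14*a + 18) - 4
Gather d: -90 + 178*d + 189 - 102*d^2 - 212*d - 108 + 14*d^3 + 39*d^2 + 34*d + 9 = 14*d^3 - 63*d^2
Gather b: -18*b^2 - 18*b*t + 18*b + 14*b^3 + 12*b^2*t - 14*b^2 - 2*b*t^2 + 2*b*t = 14*b^3 + b^2*(12*t - 32) + b*(-2*t^2 - 16*t + 18)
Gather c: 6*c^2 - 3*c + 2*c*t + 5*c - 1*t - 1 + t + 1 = 6*c^2 + c*(2*t + 2)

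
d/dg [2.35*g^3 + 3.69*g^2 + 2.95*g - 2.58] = 7.05*g^2 + 7.38*g + 2.95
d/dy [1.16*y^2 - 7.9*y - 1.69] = 2.32*y - 7.9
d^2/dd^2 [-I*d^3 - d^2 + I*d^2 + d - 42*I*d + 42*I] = -6*I*d - 2 + 2*I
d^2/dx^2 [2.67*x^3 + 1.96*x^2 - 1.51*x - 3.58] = 16.02*x + 3.92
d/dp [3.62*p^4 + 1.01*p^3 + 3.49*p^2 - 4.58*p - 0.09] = 14.48*p^3 + 3.03*p^2 + 6.98*p - 4.58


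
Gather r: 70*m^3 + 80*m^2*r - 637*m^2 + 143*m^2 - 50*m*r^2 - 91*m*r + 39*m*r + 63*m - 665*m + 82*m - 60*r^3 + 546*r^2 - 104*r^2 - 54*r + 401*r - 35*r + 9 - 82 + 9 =70*m^3 - 494*m^2 - 520*m - 60*r^3 + r^2*(442 - 50*m) + r*(80*m^2 - 52*m + 312) - 64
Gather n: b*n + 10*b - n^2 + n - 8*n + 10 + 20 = 10*b - n^2 + n*(b - 7) + 30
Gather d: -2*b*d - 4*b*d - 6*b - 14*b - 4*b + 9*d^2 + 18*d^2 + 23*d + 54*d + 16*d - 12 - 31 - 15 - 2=-24*b + 27*d^2 + d*(93 - 6*b) - 60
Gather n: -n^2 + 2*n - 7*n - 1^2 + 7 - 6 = -n^2 - 5*n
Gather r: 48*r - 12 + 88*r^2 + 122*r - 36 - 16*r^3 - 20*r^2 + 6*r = -16*r^3 + 68*r^2 + 176*r - 48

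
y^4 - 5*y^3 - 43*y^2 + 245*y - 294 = (y - 7)*(y - 3)*(y - 2)*(y + 7)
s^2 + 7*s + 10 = (s + 2)*(s + 5)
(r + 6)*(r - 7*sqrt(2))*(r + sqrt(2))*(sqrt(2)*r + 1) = sqrt(2)*r^4 - 11*r^3 + 6*sqrt(2)*r^3 - 66*r^2 - 20*sqrt(2)*r^2 - 120*sqrt(2)*r - 14*r - 84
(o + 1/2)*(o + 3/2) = o^2 + 2*o + 3/4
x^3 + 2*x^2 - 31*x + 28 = (x - 4)*(x - 1)*(x + 7)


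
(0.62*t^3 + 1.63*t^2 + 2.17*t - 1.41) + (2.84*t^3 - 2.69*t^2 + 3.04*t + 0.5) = 3.46*t^3 - 1.06*t^2 + 5.21*t - 0.91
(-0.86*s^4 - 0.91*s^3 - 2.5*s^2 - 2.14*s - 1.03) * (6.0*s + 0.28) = -5.16*s^5 - 5.7008*s^4 - 15.2548*s^3 - 13.54*s^2 - 6.7792*s - 0.2884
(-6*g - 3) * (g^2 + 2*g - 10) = -6*g^3 - 15*g^2 + 54*g + 30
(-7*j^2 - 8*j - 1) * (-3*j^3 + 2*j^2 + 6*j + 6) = 21*j^5 + 10*j^4 - 55*j^3 - 92*j^2 - 54*j - 6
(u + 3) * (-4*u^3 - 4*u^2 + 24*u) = -4*u^4 - 16*u^3 + 12*u^2 + 72*u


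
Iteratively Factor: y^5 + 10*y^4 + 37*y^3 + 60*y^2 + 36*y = (y + 2)*(y^4 + 8*y^3 + 21*y^2 + 18*y) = (y + 2)*(y + 3)*(y^3 + 5*y^2 + 6*y) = y*(y + 2)*(y + 3)*(y^2 + 5*y + 6) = y*(y + 2)*(y + 3)^2*(y + 2)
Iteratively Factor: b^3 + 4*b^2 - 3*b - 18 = (b + 3)*(b^2 + b - 6) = (b - 2)*(b + 3)*(b + 3)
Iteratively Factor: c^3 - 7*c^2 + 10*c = (c - 5)*(c^2 - 2*c) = (c - 5)*(c - 2)*(c)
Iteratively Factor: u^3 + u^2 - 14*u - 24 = (u - 4)*(u^2 + 5*u + 6) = (u - 4)*(u + 3)*(u + 2)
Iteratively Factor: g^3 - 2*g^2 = (g)*(g^2 - 2*g) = g*(g - 2)*(g)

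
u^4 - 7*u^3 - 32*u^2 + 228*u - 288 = (u - 8)*(u - 3)*(u - 2)*(u + 6)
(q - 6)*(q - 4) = q^2 - 10*q + 24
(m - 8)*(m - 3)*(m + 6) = m^3 - 5*m^2 - 42*m + 144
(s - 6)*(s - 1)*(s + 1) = s^3 - 6*s^2 - s + 6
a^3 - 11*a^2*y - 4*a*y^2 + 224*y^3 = (a - 8*y)*(a - 7*y)*(a + 4*y)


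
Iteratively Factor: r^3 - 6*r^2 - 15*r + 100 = (r - 5)*(r^2 - r - 20) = (r - 5)*(r + 4)*(r - 5)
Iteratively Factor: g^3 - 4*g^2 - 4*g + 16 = (g - 4)*(g^2 - 4) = (g - 4)*(g + 2)*(g - 2)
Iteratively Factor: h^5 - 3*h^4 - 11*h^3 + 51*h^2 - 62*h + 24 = (h - 1)*(h^4 - 2*h^3 - 13*h^2 + 38*h - 24) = (h - 1)^2*(h^3 - h^2 - 14*h + 24) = (h - 2)*(h - 1)^2*(h^2 + h - 12) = (h - 2)*(h - 1)^2*(h + 4)*(h - 3)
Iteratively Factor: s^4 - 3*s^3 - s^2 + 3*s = (s - 3)*(s^3 - s) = (s - 3)*(s + 1)*(s^2 - s) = (s - 3)*(s - 1)*(s + 1)*(s)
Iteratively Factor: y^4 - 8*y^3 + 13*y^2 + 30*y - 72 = (y - 3)*(y^3 - 5*y^2 - 2*y + 24) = (y - 3)^2*(y^2 - 2*y - 8) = (y - 4)*(y - 3)^2*(y + 2)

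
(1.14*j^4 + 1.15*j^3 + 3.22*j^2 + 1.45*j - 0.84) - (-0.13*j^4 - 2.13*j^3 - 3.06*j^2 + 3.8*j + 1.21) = 1.27*j^4 + 3.28*j^3 + 6.28*j^2 - 2.35*j - 2.05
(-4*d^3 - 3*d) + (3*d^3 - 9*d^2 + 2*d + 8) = -d^3 - 9*d^2 - d + 8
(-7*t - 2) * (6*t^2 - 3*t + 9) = -42*t^3 + 9*t^2 - 57*t - 18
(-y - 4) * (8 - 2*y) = 2*y^2 - 32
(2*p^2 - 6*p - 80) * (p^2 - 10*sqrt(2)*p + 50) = 2*p^4 - 20*sqrt(2)*p^3 - 6*p^3 + 20*p^2 + 60*sqrt(2)*p^2 - 300*p + 800*sqrt(2)*p - 4000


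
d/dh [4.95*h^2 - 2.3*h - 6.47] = 9.9*h - 2.3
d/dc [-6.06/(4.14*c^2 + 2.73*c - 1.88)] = (50.1768*c + 16.5438)/(4.14*c^2 + 2.73*c - 1.88)^2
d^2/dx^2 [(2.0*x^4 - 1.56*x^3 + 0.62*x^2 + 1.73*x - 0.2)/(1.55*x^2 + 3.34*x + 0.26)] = (9.61000000000001*x^6 + 62.124*x^5 + 138.7032*x^4 - 3.86614200000001*x^3 - 10.887984*x^2 - 11.028276*x - 7.22188)/(3.723875*x^6 + 24.07305*x^5 + 53.74749*x^4 + 45.335824*x^3 + 9.015708*x^2 + 0.677352*x + 0.017576)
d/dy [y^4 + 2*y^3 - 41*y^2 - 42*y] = 4*y^3 + 6*y^2 - 82*y - 42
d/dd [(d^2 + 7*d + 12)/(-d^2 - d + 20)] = 2*(3*d^2 + 32*d + 76)/(d^4 + 2*d^3 - 39*d^2 - 40*d + 400)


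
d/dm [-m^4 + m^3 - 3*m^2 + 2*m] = -4*m^3 + 3*m^2 - 6*m + 2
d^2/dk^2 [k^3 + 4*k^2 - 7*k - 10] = 6*k + 8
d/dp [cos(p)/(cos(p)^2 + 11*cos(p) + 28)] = (cos(p)^2 - 28)*sin(p)/((cos(p) + 4)^2*(cos(p) + 7)^2)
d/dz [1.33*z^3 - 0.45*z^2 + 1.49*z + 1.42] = 3.99*z^2 - 0.9*z + 1.49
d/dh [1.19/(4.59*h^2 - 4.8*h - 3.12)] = (5.712 - 10.9242*h)/(-4.59*h^2 + 4.8*h + 3.12)^2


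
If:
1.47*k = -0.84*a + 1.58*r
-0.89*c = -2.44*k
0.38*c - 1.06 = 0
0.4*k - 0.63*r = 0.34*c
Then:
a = -3.40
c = 2.79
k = 1.02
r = -0.86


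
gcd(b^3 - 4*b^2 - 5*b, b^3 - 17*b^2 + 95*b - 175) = b - 5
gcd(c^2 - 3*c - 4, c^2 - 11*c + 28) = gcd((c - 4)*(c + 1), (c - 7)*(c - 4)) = c - 4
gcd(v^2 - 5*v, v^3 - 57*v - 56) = 1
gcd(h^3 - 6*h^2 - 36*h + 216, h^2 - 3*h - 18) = h - 6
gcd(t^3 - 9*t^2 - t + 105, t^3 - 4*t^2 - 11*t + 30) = t^2 - 2*t - 15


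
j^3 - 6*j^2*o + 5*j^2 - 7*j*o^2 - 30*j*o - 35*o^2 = (j + 5)*(j - 7*o)*(j + o)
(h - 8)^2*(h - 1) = h^3 - 17*h^2 + 80*h - 64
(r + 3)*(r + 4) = r^2 + 7*r + 12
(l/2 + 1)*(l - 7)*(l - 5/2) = l^3/2 - 15*l^2/4 - 3*l/4 + 35/2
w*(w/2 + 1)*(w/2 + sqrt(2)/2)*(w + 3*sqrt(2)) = w^4/4 + w^3/2 + sqrt(2)*w^3 + 3*w^2/2 + 2*sqrt(2)*w^2 + 3*w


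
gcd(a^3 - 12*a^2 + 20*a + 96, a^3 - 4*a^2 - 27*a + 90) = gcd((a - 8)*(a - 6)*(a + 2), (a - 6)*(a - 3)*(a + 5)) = a - 6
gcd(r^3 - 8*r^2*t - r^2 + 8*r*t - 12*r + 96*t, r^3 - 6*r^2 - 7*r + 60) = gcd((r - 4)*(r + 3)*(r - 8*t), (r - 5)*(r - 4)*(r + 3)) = r^2 - r - 12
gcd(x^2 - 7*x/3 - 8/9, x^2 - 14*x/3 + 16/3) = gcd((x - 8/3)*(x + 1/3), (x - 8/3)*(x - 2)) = x - 8/3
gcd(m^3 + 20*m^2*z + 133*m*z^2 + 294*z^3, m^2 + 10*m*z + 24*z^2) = m + 6*z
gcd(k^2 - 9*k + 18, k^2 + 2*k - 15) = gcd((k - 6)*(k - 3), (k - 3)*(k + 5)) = k - 3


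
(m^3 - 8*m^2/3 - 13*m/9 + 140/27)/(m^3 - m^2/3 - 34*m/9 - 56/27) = (3*m - 5)/(3*m + 2)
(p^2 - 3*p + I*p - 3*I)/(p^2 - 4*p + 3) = (p + I)/(p - 1)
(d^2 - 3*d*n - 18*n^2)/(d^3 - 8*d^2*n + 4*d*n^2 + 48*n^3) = (d + 3*n)/(d^2 - 2*d*n - 8*n^2)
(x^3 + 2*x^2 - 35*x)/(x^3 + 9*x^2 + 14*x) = (x - 5)/(x + 2)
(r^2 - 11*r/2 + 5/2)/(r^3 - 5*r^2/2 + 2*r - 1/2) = (r - 5)/(r^2 - 2*r + 1)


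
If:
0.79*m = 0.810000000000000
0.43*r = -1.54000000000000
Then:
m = 1.03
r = -3.58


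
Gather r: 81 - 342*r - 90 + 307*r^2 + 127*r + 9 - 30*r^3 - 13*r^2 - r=-30*r^3 + 294*r^2 - 216*r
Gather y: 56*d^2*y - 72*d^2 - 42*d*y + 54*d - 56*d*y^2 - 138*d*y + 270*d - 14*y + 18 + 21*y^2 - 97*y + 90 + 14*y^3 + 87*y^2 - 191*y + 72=-72*d^2 + 324*d + 14*y^3 + y^2*(108 - 56*d) + y*(56*d^2 - 180*d - 302) + 180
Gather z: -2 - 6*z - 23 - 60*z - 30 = -66*z - 55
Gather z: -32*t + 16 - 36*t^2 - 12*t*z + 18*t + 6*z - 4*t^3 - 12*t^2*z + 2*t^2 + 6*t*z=-4*t^3 - 34*t^2 - 14*t + z*(-12*t^2 - 6*t + 6) + 16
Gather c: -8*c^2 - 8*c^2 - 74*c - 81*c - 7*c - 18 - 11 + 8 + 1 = -16*c^2 - 162*c - 20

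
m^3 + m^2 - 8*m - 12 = (m - 3)*(m + 2)^2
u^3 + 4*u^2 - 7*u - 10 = (u - 2)*(u + 1)*(u + 5)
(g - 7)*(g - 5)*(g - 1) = g^3 - 13*g^2 + 47*g - 35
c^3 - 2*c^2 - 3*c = c*(c - 3)*(c + 1)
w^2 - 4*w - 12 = (w - 6)*(w + 2)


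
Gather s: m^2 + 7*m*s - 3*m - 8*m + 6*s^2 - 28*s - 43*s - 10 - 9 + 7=m^2 - 11*m + 6*s^2 + s*(7*m - 71) - 12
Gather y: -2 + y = y - 2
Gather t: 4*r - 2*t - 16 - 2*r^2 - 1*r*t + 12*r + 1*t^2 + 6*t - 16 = -2*r^2 + 16*r + t^2 + t*(4 - r) - 32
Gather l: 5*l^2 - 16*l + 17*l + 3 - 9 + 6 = 5*l^2 + l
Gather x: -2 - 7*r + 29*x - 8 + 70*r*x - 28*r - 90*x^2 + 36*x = -35*r - 90*x^2 + x*(70*r + 65) - 10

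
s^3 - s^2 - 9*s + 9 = (s - 3)*(s - 1)*(s + 3)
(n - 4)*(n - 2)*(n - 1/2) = n^3 - 13*n^2/2 + 11*n - 4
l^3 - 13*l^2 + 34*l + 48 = (l - 8)*(l - 6)*(l + 1)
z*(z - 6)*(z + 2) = z^3 - 4*z^2 - 12*z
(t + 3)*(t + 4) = t^2 + 7*t + 12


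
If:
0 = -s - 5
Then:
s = -5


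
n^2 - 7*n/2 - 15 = (n - 6)*(n + 5/2)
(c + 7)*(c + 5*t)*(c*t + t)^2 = c^4*t^2 + 5*c^3*t^3 + 9*c^3*t^2 + 45*c^2*t^3 + 15*c^2*t^2 + 75*c*t^3 + 7*c*t^2 + 35*t^3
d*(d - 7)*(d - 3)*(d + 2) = d^4 - 8*d^3 + d^2 + 42*d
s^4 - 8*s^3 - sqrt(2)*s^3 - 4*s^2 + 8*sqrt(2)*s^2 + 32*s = s*(s - 8)*(s - 2*sqrt(2))*(s + sqrt(2))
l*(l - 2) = l^2 - 2*l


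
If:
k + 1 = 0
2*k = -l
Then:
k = -1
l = 2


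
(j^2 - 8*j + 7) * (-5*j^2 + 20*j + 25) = -5*j^4 + 60*j^3 - 170*j^2 - 60*j + 175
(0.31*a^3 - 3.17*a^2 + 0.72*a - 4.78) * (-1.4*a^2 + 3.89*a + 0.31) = -0.434*a^5 + 5.6439*a^4 - 13.2432*a^3 + 8.5101*a^2 - 18.371*a - 1.4818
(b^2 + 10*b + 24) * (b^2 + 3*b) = b^4 + 13*b^3 + 54*b^2 + 72*b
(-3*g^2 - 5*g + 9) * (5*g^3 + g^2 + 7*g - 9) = -15*g^5 - 28*g^4 + 19*g^3 + g^2 + 108*g - 81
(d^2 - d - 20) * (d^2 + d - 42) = d^4 - 63*d^2 + 22*d + 840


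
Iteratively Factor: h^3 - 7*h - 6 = (h + 2)*(h^2 - 2*h - 3) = (h + 1)*(h + 2)*(h - 3)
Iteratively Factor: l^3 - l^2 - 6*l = (l + 2)*(l^2 - 3*l) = l*(l + 2)*(l - 3)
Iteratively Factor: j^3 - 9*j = (j + 3)*(j^2 - 3*j) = j*(j + 3)*(j - 3)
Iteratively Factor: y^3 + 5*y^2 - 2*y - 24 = (y + 3)*(y^2 + 2*y - 8) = (y - 2)*(y + 3)*(y + 4)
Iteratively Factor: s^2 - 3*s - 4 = (s + 1)*(s - 4)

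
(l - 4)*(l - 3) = l^2 - 7*l + 12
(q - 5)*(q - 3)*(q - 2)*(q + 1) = q^4 - 9*q^3 + 21*q^2 + q - 30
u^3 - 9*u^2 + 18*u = u*(u - 6)*(u - 3)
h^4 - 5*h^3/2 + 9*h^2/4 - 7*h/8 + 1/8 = (h - 1)*(h - 1/2)^3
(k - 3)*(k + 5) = k^2 + 2*k - 15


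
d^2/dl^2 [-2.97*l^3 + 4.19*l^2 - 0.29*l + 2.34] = 8.38 - 17.82*l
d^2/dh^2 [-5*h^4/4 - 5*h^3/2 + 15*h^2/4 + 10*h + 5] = -15*h^2 - 15*h + 15/2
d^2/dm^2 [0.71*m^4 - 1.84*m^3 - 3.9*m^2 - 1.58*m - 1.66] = 8.52*m^2 - 11.04*m - 7.8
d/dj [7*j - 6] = 7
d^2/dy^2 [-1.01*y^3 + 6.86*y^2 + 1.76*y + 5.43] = 13.72 - 6.06*y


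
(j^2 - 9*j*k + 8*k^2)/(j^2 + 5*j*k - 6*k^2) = (j - 8*k)/(j + 6*k)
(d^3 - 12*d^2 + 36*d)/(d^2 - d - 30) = d*(d - 6)/(d + 5)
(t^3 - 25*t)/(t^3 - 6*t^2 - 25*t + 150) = t/(t - 6)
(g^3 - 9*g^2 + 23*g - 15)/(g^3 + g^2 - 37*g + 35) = (g - 3)/(g + 7)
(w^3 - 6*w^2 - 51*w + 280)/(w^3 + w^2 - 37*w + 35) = (w - 8)/(w - 1)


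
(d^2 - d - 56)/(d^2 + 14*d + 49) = (d - 8)/(d + 7)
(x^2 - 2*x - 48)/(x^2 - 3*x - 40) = (x + 6)/(x + 5)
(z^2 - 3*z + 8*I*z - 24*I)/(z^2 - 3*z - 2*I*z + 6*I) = (z + 8*I)/(z - 2*I)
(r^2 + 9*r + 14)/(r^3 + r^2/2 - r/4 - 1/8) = 8*(r^2 + 9*r + 14)/(8*r^3 + 4*r^2 - 2*r - 1)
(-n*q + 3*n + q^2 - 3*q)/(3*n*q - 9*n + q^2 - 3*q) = (-n + q)/(3*n + q)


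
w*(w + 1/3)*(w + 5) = w^3 + 16*w^2/3 + 5*w/3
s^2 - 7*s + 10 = (s - 5)*(s - 2)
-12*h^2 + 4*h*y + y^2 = (-2*h + y)*(6*h + y)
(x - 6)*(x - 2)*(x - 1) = x^3 - 9*x^2 + 20*x - 12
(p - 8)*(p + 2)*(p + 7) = p^3 + p^2 - 58*p - 112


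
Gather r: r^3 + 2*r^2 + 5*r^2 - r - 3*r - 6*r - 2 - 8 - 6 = r^3 + 7*r^2 - 10*r - 16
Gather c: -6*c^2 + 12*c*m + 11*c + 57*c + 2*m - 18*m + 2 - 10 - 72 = -6*c^2 + c*(12*m + 68) - 16*m - 80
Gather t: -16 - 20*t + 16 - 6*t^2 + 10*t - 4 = -6*t^2 - 10*t - 4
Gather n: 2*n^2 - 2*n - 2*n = 2*n^2 - 4*n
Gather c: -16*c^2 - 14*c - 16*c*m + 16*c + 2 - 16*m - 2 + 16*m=-16*c^2 + c*(2 - 16*m)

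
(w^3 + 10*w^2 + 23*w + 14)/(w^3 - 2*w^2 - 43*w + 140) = (w^2 + 3*w + 2)/(w^2 - 9*w + 20)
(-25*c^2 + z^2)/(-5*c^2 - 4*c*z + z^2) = (5*c + z)/(c + z)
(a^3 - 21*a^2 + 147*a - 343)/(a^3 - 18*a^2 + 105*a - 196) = (a - 7)/(a - 4)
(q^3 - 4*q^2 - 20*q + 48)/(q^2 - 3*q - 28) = (q^2 - 8*q + 12)/(q - 7)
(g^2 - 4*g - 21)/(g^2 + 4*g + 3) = (g - 7)/(g + 1)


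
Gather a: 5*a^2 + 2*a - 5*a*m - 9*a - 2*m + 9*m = 5*a^2 + a*(-5*m - 7) + 7*m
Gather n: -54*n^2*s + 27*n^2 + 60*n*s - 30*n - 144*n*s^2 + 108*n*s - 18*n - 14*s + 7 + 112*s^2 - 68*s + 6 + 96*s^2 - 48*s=n^2*(27 - 54*s) + n*(-144*s^2 + 168*s - 48) + 208*s^2 - 130*s + 13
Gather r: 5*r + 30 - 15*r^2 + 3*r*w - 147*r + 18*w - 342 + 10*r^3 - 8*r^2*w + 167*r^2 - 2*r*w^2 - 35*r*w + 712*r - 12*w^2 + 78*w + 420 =10*r^3 + r^2*(152 - 8*w) + r*(-2*w^2 - 32*w + 570) - 12*w^2 + 96*w + 108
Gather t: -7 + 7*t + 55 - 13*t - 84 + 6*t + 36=0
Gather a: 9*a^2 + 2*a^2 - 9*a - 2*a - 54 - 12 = 11*a^2 - 11*a - 66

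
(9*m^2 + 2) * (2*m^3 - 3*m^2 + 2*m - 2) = 18*m^5 - 27*m^4 + 22*m^3 - 24*m^2 + 4*m - 4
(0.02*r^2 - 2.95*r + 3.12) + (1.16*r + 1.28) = 0.02*r^2 - 1.79*r + 4.4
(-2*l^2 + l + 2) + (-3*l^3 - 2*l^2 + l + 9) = -3*l^3 - 4*l^2 + 2*l + 11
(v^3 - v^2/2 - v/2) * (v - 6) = v^4 - 13*v^3/2 + 5*v^2/2 + 3*v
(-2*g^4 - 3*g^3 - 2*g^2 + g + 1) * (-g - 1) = 2*g^5 + 5*g^4 + 5*g^3 + g^2 - 2*g - 1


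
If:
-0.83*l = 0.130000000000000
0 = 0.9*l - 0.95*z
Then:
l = -0.16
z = -0.15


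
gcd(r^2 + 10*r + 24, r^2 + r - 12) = r + 4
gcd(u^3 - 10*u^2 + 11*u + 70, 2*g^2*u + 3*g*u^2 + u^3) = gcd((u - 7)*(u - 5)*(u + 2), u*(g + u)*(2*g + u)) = 1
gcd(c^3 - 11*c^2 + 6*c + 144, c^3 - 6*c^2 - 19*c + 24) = c^2 - 5*c - 24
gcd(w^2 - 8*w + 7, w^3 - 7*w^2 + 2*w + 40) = 1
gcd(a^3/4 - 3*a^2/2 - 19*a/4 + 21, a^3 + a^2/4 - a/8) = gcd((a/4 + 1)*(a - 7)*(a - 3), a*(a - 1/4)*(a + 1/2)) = 1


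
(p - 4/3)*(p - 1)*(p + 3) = p^3 + 2*p^2/3 - 17*p/3 + 4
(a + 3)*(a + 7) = a^2 + 10*a + 21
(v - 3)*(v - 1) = v^2 - 4*v + 3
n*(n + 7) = n^2 + 7*n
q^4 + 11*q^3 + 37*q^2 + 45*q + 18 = (q + 1)^2*(q + 3)*(q + 6)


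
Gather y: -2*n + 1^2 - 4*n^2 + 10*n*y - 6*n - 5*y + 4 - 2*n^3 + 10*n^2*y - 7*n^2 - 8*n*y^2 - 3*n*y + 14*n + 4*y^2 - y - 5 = -2*n^3 - 11*n^2 + 6*n + y^2*(4 - 8*n) + y*(10*n^2 + 7*n - 6)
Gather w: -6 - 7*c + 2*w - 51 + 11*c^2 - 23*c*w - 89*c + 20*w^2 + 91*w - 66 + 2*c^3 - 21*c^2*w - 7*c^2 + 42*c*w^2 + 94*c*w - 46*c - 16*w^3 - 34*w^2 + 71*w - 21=2*c^3 + 4*c^2 - 142*c - 16*w^3 + w^2*(42*c - 14) + w*(-21*c^2 + 71*c + 164) - 144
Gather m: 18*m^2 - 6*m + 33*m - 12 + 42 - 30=18*m^2 + 27*m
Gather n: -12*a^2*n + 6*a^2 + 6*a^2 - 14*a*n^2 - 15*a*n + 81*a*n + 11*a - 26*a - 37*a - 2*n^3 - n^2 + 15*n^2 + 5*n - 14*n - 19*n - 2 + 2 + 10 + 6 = 12*a^2 - 52*a - 2*n^3 + n^2*(14 - 14*a) + n*(-12*a^2 + 66*a - 28) + 16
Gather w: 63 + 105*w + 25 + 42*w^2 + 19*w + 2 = 42*w^2 + 124*w + 90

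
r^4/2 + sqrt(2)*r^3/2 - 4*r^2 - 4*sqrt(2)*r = r*(r/2 + sqrt(2))*(r - 2*sqrt(2))*(r + sqrt(2))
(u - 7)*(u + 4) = u^2 - 3*u - 28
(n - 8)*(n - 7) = n^2 - 15*n + 56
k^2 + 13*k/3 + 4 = (k + 4/3)*(k + 3)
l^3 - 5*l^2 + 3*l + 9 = (l - 3)^2*(l + 1)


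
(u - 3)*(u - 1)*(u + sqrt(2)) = u^3 - 4*u^2 + sqrt(2)*u^2 - 4*sqrt(2)*u + 3*u + 3*sqrt(2)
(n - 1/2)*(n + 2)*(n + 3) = n^3 + 9*n^2/2 + 7*n/2 - 3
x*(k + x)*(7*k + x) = 7*k^2*x + 8*k*x^2 + x^3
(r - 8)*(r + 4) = r^2 - 4*r - 32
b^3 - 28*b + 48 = (b - 4)*(b - 2)*(b + 6)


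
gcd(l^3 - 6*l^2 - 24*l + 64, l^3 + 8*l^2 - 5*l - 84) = l + 4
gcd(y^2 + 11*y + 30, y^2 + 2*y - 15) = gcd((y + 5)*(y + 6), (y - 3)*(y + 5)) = y + 5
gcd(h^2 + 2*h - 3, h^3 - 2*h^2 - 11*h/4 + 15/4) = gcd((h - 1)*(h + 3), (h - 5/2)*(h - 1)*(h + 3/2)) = h - 1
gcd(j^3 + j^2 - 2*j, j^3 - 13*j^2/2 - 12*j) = j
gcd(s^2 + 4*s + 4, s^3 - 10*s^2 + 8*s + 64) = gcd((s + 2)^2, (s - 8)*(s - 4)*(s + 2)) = s + 2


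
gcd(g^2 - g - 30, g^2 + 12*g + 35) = g + 5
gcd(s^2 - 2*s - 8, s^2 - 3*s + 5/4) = 1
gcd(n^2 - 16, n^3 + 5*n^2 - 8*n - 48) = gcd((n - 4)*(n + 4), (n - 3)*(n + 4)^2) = n + 4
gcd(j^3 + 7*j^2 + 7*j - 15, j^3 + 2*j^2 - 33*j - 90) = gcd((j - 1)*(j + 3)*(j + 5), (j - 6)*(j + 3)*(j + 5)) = j^2 + 8*j + 15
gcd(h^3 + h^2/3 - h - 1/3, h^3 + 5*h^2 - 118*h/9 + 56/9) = 1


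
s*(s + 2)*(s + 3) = s^3 + 5*s^2 + 6*s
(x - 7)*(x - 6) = x^2 - 13*x + 42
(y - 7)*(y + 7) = y^2 - 49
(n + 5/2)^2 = n^2 + 5*n + 25/4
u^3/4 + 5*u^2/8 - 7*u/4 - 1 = (u/4 + 1)*(u - 2)*(u + 1/2)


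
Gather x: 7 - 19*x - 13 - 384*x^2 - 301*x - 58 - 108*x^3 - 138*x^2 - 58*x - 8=-108*x^3 - 522*x^2 - 378*x - 72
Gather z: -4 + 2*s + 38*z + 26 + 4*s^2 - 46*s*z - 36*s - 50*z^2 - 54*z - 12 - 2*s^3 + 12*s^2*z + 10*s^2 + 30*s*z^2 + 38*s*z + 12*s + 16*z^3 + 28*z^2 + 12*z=-2*s^3 + 14*s^2 - 22*s + 16*z^3 + z^2*(30*s - 22) + z*(12*s^2 - 8*s - 4) + 10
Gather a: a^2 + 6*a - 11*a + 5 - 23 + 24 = a^2 - 5*a + 6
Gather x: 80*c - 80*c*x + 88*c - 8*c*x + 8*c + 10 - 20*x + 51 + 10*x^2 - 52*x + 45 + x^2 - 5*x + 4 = 176*c + 11*x^2 + x*(-88*c - 77) + 110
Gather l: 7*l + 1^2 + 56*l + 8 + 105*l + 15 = 168*l + 24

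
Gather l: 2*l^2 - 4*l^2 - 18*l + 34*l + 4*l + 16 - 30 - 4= -2*l^2 + 20*l - 18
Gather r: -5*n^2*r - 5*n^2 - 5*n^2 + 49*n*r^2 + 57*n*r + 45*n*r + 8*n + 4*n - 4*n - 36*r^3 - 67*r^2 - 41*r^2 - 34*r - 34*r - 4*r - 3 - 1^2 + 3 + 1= -10*n^2 + 8*n - 36*r^3 + r^2*(49*n - 108) + r*(-5*n^2 + 102*n - 72)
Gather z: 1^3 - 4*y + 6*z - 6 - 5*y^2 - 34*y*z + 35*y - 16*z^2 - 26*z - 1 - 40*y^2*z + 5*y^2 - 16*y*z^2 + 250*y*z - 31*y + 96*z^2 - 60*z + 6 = z^2*(80 - 16*y) + z*(-40*y^2 + 216*y - 80)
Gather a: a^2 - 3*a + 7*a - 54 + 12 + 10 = a^2 + 4*a - 32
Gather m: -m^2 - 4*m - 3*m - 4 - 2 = -m^2 - 7*m - 6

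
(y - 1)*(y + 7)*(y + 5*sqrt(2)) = y^3 + 6*y^2 + 5*sqrt(2)*y^2 - 7*y + 30*sqrt(2)*y - 35*sqrt(2)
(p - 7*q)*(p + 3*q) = p^2 - 4*p*q - 21*q^2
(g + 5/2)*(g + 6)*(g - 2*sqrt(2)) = g^3 - 2*sqrt(2)*g^2 + 17*g^2/2 - 17*sqrt(2)*g + 15*g - 30*sqrt(2)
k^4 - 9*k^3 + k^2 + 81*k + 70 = (k - 7)*(k - 5)*(k + 1)*(k + 2)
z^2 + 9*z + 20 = (z + 4)*(z + 5)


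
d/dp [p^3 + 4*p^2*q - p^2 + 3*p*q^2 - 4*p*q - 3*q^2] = 3*p^2 + 8*p*q - 2*p + 3*q^2 - 4*q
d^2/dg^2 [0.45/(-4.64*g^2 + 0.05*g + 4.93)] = (-19.37664*g^2 + 0.2088*g + 0.45*(9.28*g - 0.05)*(18.56*g - 0.1) + 20.58768)/(-4.64*g^2 + 0.05*g + 4.93)^3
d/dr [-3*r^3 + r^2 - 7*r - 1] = -9*r^2 + 2*r - 7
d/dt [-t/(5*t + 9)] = -9/(5*t + 9)^2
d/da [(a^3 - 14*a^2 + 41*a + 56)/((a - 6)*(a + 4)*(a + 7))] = (19*a^4 - 158*a^3 - 345*a^2 + 4144*a - 4760)/(a^6 + 10*a^5 - 51*a^4 - 716*a^3 - 236*a^2 + 12768*a + 28224)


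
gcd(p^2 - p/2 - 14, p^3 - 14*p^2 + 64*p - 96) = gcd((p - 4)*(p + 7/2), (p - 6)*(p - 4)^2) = p - 4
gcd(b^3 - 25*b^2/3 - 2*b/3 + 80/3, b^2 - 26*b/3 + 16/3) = b - 8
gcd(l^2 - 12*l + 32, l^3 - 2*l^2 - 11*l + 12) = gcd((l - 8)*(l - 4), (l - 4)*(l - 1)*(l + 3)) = l - 4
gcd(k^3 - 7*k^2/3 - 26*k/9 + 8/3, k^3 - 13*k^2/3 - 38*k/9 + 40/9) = k^2 + 2*k/3 - 8/9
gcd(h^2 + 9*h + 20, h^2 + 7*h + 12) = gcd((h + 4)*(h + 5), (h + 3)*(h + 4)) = h + 4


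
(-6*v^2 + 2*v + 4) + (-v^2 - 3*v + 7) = -7*v^2 - v + 11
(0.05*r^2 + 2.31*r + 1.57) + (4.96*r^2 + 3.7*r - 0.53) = 5.01*r^2 + 6.01*r + 1.04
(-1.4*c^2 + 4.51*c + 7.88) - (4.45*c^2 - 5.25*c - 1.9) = -5.85*c^2 + 9.76*c + 9.78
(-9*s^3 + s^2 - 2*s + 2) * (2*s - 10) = -18*s^4 + 92*s^3 - 14*s^2 + 24*s - 20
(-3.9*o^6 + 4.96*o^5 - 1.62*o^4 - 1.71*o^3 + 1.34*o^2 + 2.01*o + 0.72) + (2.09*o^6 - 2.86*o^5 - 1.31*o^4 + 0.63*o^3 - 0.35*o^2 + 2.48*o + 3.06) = -1.81*o^6 + 2.1*o^5 - 2.93*o^4 - 1.08*o^3 + 0.99*o^2 + 4.49*o + 3.78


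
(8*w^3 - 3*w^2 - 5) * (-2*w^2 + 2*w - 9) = -16*w^5 + 22*w^4 - 78*w^3 + 37*w^2 - 10*w + 45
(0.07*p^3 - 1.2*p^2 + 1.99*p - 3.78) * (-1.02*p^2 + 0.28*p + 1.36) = -0.0714*p^5 + 1.2436*p^4 - 2.2706*p^3 + 2.7808*p^2 + 1.648*p - 5.1408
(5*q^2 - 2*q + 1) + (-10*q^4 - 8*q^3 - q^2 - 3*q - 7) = -10*q^4 - 8*q^3 + 4*q^2 - 5*q - 6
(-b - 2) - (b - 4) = 2 - 2*b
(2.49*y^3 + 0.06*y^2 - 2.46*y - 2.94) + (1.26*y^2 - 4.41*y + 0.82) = 2.49*y^3 + 1.32*y^2 - 6.87*y - 2.12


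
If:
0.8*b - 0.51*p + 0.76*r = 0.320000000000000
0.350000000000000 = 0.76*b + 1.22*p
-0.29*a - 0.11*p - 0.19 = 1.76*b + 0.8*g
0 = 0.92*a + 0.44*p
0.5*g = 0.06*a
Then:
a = -0.17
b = -0.09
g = -0.02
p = 0.35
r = 0.75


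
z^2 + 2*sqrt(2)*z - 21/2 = (z - 3*sqrt(2)/2)*(z + 7*sqrt(2)/2)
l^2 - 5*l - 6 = (l - 6)*(l + 1)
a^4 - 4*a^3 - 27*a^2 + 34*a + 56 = (a - 7)*(a - 2)*(a + 1)*(a + 4)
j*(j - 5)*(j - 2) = j^3 - 7*j^2 + 10*j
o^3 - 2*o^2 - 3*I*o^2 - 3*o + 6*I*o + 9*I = (o - 3)*(o + 1)*(o - 3*I)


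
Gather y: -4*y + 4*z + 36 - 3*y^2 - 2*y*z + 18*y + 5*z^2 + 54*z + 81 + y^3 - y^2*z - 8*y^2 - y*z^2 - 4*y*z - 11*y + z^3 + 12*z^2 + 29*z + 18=y^3 + y^2*(-z - 11) + y*(-z^2 - 6*z + 3) + z^3 + 17*z^2 + 87*z + 135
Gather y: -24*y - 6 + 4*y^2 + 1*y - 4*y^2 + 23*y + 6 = 0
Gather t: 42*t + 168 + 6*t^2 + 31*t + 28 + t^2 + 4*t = 7*t^2 + 77*t + 196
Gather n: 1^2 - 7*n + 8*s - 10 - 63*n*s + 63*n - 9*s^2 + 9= n*(56 - 63*s) - 9*s^2 + 8*s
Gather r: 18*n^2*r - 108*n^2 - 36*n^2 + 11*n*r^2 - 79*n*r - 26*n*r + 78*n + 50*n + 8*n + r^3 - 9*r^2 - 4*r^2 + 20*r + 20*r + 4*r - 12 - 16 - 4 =-144*n^2 + 136*n + r^3 + r^2*(11*n - 13) + r*(18*n^2 - 105*n + 44) - 32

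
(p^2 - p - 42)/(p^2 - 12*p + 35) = (p + 6)/(p - 5)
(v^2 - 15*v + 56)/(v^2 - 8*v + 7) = (v - 8)/(v - 1)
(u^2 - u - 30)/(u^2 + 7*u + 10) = (u - 6)/(u + 2)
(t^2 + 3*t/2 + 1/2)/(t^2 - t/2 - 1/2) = (t + 1)/(t - 1)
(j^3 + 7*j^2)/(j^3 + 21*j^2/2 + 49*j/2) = 2*j/(2*j + 7)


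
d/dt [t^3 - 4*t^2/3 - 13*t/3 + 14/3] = 3*t^2 - 8*t/3 - 13/3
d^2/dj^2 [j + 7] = 0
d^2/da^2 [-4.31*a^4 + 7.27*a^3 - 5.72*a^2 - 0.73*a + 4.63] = -51.72*a^2 + 43.62*a - 11.44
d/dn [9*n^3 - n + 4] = 27*n^2 - 1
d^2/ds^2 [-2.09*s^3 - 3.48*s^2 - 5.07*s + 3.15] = -12.54*s - 6.96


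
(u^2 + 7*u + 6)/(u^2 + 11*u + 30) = (u + 1)/(u + 5)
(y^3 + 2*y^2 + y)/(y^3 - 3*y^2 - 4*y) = (y + 1)/(y - 4)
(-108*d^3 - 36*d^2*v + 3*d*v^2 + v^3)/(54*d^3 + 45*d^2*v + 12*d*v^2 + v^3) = (-6*d + v)/(3*d + v)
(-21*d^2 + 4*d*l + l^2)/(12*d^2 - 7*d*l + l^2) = (-7*d - l)/(4*d - l)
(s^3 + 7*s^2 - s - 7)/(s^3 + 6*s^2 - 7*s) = (s + 1)/s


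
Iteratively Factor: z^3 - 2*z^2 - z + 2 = (z - 2)*(z^2 - 1) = (z - 2)*(z + 1)*(z - 1)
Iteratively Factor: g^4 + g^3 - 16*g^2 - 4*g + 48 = (g + 4)*(g^3 - 3*g^2 - 4*g + 12) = (g - 3)*(g + 4)*(g^2 - 4) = (g - 3)*(g + 2)*(g + 4)*(g - 2)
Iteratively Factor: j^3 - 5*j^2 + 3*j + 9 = (j - 3)*(j^2 - 2*j - 3) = (j - 3)^2*(j + 1)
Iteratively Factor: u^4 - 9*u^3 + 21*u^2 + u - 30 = (u + 1)*(u^3 - 10*u^2 + 31*u - 30) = (u - 5)*(u + 1)*(u^2 - 5*u + 6) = (u - 5)*(u - 3)*(u + 1)*(u - 2)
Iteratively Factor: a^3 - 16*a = (a + 4)*(a^2 - 4*a) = a*(a + 4)*(a - 4)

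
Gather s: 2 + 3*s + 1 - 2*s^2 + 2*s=-2*s^2 + 5*s + 3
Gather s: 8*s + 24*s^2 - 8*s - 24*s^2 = 0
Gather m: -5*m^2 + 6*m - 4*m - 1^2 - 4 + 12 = -5*m^2 + 2*m + 7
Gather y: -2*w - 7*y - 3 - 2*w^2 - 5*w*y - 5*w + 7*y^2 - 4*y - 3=-2*w^2 - 7*w + 7*y^2 + y*(-5*w - 11) - 6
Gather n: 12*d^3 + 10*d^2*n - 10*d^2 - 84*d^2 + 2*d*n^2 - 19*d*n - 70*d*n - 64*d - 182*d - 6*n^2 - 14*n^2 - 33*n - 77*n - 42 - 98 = 12*d^3 - 94*d^2 - 246*d + n^2*(2*d - 20) + n*(10*d^2 - 89*d - 110) - 140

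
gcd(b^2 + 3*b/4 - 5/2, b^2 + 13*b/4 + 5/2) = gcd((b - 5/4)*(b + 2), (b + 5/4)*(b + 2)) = b + 2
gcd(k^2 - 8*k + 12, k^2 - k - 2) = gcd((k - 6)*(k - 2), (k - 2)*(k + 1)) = k - 2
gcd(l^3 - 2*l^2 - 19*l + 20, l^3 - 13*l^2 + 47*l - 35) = l^2 - 6*l + 5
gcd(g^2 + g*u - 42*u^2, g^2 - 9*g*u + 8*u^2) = 1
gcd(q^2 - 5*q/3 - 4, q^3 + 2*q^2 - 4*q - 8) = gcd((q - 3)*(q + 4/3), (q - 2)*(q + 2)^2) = 1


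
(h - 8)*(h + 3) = h^2 - 5*h - 24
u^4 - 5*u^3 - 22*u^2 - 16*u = u*(u - 8)*(u + 1)*(u + 2)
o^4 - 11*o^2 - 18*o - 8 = (o - 4)*(o + 1)^2*(o + 2)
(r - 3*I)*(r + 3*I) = r^2 + 9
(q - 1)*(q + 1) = q^2 - 1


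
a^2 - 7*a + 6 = (a - 6)*(a - 1)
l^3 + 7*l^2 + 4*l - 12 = (l - 1)*(l + 2)*(l + 6)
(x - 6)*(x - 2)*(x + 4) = x^3 - 4*x^2 - 20*x + 48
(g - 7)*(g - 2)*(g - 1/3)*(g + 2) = g^4 - 22*g^3/3 - 5*g^2/3 + 88*g/3 - 28/3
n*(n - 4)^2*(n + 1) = n^4 - 7*n^3 + 8*n^2 + 16*n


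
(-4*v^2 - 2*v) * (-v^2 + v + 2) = 4*v^4 - 2*v^3 - 10*v^2 - 4*v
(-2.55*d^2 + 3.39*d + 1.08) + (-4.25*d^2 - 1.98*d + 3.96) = -6.8*d^2 + 1.41*d + 5.04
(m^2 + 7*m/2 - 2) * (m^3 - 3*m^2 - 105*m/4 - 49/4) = m^5 + m^4/2 - 155*m^3/4 - 785*m^2/8 + 77*m/8 + 49/2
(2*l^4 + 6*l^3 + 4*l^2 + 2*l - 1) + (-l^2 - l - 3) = 2*l^4 + 6*l^3 + 3*l^2 + l - 4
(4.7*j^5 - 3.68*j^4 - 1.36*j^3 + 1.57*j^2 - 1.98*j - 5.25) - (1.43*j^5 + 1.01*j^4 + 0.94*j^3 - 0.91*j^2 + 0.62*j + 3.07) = 3.27*j^5 - 4.69*j^4 - 2.3*j^3 + 2.48*j^2 - 2.6*j - 8.32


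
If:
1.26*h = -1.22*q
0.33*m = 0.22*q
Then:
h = -0.968253968253968*q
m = 0.666666666666667*q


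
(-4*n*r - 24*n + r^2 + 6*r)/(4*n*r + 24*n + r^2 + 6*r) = (-4*n + r)/(4*n + r)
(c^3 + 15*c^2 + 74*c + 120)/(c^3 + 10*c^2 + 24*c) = (c + 5)/c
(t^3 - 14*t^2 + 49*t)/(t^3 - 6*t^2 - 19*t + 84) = t*(t - 7)/(t^2 + t - 12)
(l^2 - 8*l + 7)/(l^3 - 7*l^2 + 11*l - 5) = (l - 7)/(l^2 - 6*l + 5)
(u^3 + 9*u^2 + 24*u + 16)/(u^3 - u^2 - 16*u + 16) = (u^2 + 5*u + 4)/(u^2 - 5*u + 4)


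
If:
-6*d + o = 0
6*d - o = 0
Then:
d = o/6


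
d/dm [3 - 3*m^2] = -6*m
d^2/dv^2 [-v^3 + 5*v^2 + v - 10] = 10 - 6*v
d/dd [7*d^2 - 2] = 14*d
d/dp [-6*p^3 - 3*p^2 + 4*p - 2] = -18*p^2 - 6*p + 4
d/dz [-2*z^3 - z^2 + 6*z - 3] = -6*z^2 - 2*z + 6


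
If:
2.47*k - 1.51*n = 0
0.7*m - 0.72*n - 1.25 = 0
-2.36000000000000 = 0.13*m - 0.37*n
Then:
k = 6.71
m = 13.07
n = 10.97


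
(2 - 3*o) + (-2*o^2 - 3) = -2*o^2 - 3*o - 1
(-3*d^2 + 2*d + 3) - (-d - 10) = -3*d^2 + 3*d + 13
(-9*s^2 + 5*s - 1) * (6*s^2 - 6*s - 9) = -54*s^4 + 84*s^3 + 45*s^2 - 39*s + 9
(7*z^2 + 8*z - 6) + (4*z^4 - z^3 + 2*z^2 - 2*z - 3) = 4*z^4 - z^3 + 9*z^2 + 6*z - 9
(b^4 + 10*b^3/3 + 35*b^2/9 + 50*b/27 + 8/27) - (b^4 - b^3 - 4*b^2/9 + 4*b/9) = 13*b^3/3 + 13*b^2/3 + 38*b/27 + 8/27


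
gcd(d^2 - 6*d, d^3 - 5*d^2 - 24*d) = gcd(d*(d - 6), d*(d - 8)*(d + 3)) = d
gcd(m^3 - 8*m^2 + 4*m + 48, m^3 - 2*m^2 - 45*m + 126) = m - 6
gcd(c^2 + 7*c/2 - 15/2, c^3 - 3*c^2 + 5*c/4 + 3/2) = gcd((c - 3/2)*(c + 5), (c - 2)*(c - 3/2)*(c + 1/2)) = c - 3/2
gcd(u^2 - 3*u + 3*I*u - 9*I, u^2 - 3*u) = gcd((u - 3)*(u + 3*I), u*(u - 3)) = u - 3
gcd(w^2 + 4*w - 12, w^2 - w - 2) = w - 2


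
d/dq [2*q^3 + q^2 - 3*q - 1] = 6*q^2 + 2*q - 3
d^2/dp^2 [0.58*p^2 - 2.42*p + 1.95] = 1.16000000000000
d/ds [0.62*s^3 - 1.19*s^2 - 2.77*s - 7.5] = 1.86*s^2 - 2.38*s - 2.77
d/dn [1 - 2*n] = -2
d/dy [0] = 0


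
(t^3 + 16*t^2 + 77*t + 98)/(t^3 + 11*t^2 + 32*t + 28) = (t + 7)/(t + 2)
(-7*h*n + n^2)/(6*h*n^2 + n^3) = (-7*h + n)/(n*(6*h + n))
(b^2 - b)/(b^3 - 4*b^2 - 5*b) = (1 - b)/(-b^2 + 4*b + 5)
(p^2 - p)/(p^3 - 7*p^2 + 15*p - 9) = p/(p^2 - 6*p + 9)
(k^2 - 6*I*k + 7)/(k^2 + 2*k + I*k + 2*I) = (k - 7*I)/(k + 2)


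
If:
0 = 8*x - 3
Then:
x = 3/8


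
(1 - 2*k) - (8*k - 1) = 2 - 10*k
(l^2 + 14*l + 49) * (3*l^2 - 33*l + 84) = 3*l^4 + 9*l^3 - 231*l^2 - 441*l + 4116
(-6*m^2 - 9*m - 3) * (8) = -48*m^2 - 72*m - 24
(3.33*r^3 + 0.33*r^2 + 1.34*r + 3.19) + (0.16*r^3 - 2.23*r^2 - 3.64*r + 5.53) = 3.49*r^3 - 1.9*r^2 - 2.3*r + 8.72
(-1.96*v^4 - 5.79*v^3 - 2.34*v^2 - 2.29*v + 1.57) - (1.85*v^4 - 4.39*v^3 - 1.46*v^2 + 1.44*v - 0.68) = -3.81*v^4 - 1.4*v^3 - 0.88*v^2 - 3.73*v + 2.25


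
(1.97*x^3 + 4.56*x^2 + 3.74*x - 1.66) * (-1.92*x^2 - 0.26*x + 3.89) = -3.7824*x^5 - 9.2674*x^4 - 0.7031*x^3 + 19.9532*x^2 + 14.9802*x - 6.4574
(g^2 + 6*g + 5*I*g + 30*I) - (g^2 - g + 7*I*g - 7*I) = 7*g - 2*I*g + 37*I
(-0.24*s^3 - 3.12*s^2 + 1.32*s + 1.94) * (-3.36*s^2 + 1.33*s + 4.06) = 0.8064*s^5 + 10.164*s^4 - 9.5592*s^3 - 17.43*s^2 + 7.9394*s + 7.8764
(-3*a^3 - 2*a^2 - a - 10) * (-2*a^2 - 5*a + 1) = 6*a^5 + 19*a^4 + 9*a^3 + 23*a^2 + 49*a - 10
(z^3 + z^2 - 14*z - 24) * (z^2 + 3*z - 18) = z^5 + 4*z^4 - 29*z^3 - 84*z^2 + 180*z + 432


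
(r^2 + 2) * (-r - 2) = -r^3 - 2*r^2 - 2*r - 4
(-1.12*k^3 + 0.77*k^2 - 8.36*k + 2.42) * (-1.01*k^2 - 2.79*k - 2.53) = 1.1312*k^5 + 2.3471*k^4 + 9.1289*k^3 + 18.9321*k^2 + 14.399*k - 6.1226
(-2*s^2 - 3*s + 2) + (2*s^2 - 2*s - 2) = -5*s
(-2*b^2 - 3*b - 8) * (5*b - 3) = -10*b^3 - 9*b^2 - 31*b + 24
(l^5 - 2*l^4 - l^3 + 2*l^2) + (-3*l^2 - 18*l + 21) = l^5 - 2*l^4 - l^3 - l^2 - 18*l + 21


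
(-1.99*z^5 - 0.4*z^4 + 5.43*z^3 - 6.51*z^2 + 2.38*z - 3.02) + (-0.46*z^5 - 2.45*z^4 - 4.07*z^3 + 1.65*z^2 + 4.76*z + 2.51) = -2.45*z^5 - 2.85*z^4 + 1.36*z^3 - 4.86*z^2 + 7.14*z - 0.51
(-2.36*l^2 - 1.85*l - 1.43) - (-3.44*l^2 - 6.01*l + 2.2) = 1.08*l^2 + 4.16*l - 3.63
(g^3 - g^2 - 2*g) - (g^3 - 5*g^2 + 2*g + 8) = 4*g^2 - 4*g - 8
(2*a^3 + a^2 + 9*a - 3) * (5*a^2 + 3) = 10*a^5 + 5*a^4 + 51*a^3 - 12*a^2 + 27*a - 9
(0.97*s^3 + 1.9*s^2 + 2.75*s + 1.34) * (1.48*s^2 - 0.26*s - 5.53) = 1.4356*s^5 + 2.5598*s^4 - 1.7881*s^3 - 9.2388*s^2 - 15.5559*s - 7.4102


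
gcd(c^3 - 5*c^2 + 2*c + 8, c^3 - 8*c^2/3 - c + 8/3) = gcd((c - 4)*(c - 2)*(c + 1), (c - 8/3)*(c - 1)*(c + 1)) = c + 1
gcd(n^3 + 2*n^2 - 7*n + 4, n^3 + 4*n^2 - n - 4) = n^2 + 3*n - 4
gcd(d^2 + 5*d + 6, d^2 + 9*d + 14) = d + 2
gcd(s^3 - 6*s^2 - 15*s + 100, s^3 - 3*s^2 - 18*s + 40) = s^2 - s - 20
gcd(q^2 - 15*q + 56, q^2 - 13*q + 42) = q - 7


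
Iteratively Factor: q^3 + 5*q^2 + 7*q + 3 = (q + 1)*(q^2 + 4*q + 3) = (q + 1)^2*(q + 3)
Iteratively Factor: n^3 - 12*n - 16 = (n - 4)*(n^2 + 4*n + 4) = (n - 4)*(n + 2)*(n + 2)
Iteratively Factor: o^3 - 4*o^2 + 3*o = (o - 1)*(o^2 - 3*o) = (o - 3)*(o - 1)*(o)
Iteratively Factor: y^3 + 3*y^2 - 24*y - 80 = (y - 5)*(y^2 + 8*y + 16) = (y - 5)*(y + 4)*(y + 4)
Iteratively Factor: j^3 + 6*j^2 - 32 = (j + 4)*(j^2 + 2*j - 8) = (j - 2)*(j + 4)*(j + 4)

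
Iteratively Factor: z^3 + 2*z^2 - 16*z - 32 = (z + 2)*(z^2 - 16) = (z + 2)*(z + 4)*(z - 4)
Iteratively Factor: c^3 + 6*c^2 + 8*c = (c + 2)*(c^2 + 4*c) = (c + 2)*(c + 4)*(c)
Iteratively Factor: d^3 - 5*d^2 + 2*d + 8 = (d - 4)*(d^2 - d - 2) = (d - 4)*(d + 1)*(d - 2)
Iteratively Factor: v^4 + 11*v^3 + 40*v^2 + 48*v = (v + 3)*(v^3 + 8*v^2 + 16*v) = (v + 3)*(v + 4)*(v^2 + 4*v) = (v + 3)*(v + 4)^2*(v)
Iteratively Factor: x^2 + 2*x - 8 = (x - 2)*(x + 4)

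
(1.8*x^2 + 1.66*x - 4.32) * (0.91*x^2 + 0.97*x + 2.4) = 1.638*x^4 + 3.2566*x^3 + 1.999*x^2 - 0.206400000000001*x - 10.368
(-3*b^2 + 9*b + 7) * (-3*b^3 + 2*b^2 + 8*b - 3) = 9*b^5 - 33*b^4 - 27*b^3 + 95*b^2 + 29*b - 21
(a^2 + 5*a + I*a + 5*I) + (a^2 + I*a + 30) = 2*a^2 + 5*a + 2*I*a + 30 + 5*I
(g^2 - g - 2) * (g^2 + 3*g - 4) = g^4 + 2*g^3 - 9*g^2 - 2*g + 8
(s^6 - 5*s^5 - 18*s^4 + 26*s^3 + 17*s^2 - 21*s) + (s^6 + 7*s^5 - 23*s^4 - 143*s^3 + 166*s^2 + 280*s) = 2*s^6 + 2*s^5 - 41*s^4 - 117*s^3 + 183*s^2 + 259*s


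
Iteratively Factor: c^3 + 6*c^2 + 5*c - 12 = (c + 4)*(c^2 + 2*c - 3) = (c - 1)*(c + 4)*(c + 3)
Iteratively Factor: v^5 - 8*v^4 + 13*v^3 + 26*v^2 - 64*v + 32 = (v - 4)*(v^4 - 4*v^3 - 3*v^2 + 14*v - 8) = (v - 4)*(v - 1)*(v^3 - 3*v^2 - 6*v + 8) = (v - 4)^2*(v - 1)*(v^2 + v - 2) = (v - 4)^2*(v - 1)*(v + 2)*(v - 1)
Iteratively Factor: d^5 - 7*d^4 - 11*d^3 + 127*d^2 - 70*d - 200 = (d - 2)*(d^4 - 5*d^3 - 21*d^2 + 85*d + 100) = (d - 2)*(d + 4)*(d^3 - 9*d^2 + 15*d + 25) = (d - 5)*(d - 2)*(d + 4)*(d^2 - 4*d - 5) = (d - 5)^2*(d - 2)*(d + 4)*(d + 1)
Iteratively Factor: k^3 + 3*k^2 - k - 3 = (k + 1)*(k^2 + 2*k - 3) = (k + 1)*(k + 3)*(k - 1)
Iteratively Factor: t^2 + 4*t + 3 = (t + 1)*(t + 3)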